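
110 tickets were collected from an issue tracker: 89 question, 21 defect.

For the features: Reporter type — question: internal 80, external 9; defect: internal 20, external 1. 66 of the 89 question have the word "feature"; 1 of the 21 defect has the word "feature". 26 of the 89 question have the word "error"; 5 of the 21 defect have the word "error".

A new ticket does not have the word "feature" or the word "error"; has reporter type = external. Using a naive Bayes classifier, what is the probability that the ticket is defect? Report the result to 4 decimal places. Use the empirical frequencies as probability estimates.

0.3059

question: (89/110) × (9/89) × (23/89) × (63/89) ≈ 0.0149671
defect: (21/110) × (1/21) × (20/21) × (16/21) ≈ 0.00659658
P(defect | x) = 0.00659658 / 0.02156368 ≈ 0.3059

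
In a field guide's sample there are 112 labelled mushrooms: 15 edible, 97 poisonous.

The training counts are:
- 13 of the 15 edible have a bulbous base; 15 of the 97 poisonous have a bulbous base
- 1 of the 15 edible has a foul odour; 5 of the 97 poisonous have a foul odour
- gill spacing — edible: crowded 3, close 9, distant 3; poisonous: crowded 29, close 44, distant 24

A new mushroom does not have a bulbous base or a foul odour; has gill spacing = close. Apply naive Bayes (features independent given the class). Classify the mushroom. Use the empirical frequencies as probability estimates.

poisonous

edible: (15/112) × (2/15) × (14/15) × (9/15) = 0.01
poisonous: (97/112) × (82/97) × (92/97) × (44/97) ≈ 0.314987
Highest score → poisonous.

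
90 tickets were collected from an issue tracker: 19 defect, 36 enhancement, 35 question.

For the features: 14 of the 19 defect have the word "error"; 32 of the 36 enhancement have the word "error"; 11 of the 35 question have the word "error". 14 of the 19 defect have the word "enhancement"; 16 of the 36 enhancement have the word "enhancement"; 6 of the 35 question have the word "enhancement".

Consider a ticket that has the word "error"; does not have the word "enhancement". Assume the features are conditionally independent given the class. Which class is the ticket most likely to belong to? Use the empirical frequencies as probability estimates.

defect: (19/90) × (14/19) × (5/19) ≈ 0.0409357
enhancement: (36/90) × (32/36) × (20/36) ≈ 0.197531
question: (35/90) × (11/35) × (29/35) ≈ 0.10127
Highest score → enhancement.

enhancement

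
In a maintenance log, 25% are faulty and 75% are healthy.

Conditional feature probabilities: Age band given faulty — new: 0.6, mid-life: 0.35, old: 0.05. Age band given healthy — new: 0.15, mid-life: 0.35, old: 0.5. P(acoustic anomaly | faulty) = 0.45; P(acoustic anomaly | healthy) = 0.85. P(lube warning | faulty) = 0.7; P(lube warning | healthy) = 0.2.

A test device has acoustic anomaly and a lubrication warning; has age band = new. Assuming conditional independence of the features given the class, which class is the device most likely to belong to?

faulty

faulty: 0.25 × 0.6 × 0.45 × 0.7 = 0.04725
healthy: 0.75 × 0.15 × 0.85 × 0.2 = 0.019125
Highest score → faulty.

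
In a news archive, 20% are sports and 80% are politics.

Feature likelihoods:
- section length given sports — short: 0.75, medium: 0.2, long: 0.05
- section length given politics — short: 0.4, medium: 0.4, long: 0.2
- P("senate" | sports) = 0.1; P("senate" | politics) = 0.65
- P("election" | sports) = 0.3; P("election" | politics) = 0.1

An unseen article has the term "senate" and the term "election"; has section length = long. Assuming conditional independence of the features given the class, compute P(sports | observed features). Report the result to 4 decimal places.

sports: 0.2 × 0.05 × 0.1 × 0.3 = 0.0003
politics: 0.8 × 0.2 × 0.65 × 0.1 = 0.0104
P(sports | x) = 0.0003 / 0.0107 ≈ 0.0280

0.0280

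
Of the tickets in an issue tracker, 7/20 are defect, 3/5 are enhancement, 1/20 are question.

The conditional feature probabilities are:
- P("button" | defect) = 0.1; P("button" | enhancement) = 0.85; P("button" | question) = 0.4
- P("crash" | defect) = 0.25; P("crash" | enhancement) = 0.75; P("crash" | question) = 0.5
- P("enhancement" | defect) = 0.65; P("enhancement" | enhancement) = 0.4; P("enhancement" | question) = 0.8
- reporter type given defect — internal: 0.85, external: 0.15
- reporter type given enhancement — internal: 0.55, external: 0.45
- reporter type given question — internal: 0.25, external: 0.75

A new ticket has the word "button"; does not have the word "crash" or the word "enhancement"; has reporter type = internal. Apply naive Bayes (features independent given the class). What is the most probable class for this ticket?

enhancement

defect: 0.35 × 0.1 × (1−0.25) × (1−0.65) × 0.85 = 0.007809375
enhancement: 0.6 × 0.85 × (1−0.75) × (1−0.4) × 0.55 = 0.042075
question: 0.05 × 0.4 × (1−0.5) × (1−0.8) × 0.25 = 0.0005
Highest score → enhancement.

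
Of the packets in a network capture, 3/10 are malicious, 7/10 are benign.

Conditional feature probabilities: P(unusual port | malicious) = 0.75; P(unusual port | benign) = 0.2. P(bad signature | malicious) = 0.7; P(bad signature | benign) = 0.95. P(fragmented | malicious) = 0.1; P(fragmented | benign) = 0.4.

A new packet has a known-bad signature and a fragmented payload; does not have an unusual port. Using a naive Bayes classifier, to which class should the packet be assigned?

benign

malicious: 0.3 × (1−0.75) × 0.7 × 0.1 = 0.00525
benign: 0.7 × (1−0.2) × 0.95 × 0.4 = 0.2128
Highest score → benign.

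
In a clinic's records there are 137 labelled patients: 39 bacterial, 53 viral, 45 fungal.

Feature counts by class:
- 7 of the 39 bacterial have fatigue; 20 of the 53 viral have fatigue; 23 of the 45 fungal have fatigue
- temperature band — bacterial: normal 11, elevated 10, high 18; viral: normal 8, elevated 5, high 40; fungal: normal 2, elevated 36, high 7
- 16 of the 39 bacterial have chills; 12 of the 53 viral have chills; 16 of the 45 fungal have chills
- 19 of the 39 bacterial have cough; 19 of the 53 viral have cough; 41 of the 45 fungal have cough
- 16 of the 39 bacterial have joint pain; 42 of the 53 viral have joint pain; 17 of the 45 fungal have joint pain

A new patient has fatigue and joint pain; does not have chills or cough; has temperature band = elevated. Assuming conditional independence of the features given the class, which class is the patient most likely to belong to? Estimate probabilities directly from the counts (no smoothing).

viral

bacterial: (39/137) × (7/39) × (10/39) × (23/39) × (20/39) × (16/39) ≈ 0.00162554
viral: (53/137) × (20/53) × (5/53) × (41/53) × (34/53) × (42/53) ≈ 0.00541612
fungal: (45/137) × (23/45) × (36/45) × (29/45) × (4/45) × (17/45) ≈ 0.00290648
Highest score → viral.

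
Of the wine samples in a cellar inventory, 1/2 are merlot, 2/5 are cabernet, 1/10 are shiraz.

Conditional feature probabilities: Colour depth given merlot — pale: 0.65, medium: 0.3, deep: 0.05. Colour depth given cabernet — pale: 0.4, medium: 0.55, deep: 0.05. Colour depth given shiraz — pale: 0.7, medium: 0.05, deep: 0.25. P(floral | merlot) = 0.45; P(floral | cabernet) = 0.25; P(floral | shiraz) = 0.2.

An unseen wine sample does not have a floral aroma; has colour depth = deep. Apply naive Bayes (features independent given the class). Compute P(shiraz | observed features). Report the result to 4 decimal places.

merlot: 0.5 × 0.05 × (1−0.45) = 0.01375
cabernet: 0.4 × 0.05 × (1−0.25) = 0.015
shiraz: 0.1 × 0.25 × (1−0.2) = 0.02
P(shiraz | x) = 0.02 / 0.04875 ≈ 0.4103

0.4103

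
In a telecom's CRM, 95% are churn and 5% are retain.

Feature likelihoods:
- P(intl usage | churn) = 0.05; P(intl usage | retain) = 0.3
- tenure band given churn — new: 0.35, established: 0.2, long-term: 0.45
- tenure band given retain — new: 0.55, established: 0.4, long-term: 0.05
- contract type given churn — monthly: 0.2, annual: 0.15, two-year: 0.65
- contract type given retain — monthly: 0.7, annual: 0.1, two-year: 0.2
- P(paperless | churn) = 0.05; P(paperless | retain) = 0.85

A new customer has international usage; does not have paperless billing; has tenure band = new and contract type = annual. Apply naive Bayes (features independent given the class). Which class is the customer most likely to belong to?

churn: 0.95 × 0.05 × 0.35 × 0.15 × (1−0.05) = 0.0023690625
retain: 0.05 × 0.3 × 0.55 × 0.1 × (1−0.85) = 0.00012375
Highest score → churn.

churn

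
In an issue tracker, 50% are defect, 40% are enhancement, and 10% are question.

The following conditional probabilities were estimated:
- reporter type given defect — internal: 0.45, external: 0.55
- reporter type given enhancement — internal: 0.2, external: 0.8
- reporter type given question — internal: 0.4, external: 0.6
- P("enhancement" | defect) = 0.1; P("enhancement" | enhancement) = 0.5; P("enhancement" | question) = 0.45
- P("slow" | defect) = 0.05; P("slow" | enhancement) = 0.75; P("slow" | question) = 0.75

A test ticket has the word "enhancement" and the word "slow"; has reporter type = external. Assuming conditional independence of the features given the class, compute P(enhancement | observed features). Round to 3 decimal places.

0.847

defect: 0.5 × 0.55 × 0.1 × 0.05 = 0.001375
enhancement: 0.4 × 0.8 × 0.5 × 0.75 = 0.12
question: 0.1 × 0.6 × 0.45 × 0.75 = 0.02025
P(enhancement | x) = 0.12 / 0.141625 ≈ 0.847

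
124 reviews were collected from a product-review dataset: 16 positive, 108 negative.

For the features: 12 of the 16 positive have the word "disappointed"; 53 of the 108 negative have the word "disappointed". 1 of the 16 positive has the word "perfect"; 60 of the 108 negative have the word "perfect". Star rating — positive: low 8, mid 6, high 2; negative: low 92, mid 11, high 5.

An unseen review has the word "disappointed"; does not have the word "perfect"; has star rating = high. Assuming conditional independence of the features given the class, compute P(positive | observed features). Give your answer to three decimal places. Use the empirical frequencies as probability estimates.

0.563

positive: (16/124) × (12/16) × (15/16) × (2/16) ≈ 0.0113407
negative: (108/124) × (53/108) × (48/108) × (5/108) ≈ 0.00879464
P(positive | x) = 0.0113407 / 0.02013534 ≈ 0.563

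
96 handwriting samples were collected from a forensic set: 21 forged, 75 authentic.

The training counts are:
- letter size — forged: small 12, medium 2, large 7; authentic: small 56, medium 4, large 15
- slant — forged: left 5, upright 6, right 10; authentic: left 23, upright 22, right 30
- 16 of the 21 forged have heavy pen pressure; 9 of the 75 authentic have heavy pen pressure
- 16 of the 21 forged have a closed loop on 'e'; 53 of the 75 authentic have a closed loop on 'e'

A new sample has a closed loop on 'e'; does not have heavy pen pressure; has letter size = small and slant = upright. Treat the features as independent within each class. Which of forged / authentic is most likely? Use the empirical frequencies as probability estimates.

forged: (21/96) × (12/21) × (6/21) × (5/21) × (16/21) ≈ 0.00647878
authentic: (75/96) × (56/75) × (22/75) × (66/75) × (53/75) ≈ 0.106408
Highest score → authentic.

authentic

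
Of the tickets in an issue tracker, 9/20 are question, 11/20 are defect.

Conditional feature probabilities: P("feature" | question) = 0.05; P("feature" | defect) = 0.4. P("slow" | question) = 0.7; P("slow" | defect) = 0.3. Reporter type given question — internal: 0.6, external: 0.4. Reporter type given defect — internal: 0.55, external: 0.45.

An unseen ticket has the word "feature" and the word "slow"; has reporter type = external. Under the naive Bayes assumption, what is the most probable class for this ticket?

question: 0.45 × 0.05 × 0.7 × 0.4 = 0.0063
defect: 0.55 × 0.4 × 0.3 × 0.45 = 0.0297
Highest score → defect.

defect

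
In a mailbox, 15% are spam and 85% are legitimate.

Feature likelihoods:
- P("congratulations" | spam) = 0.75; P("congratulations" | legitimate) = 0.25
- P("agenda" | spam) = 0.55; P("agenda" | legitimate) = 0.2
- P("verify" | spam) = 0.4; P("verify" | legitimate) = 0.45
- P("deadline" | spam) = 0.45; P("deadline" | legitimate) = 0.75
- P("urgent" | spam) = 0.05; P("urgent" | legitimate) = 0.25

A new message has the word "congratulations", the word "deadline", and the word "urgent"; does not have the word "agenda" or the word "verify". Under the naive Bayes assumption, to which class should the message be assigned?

spam: 0.15 × 0.75 × (1−0.55) × (1−0.4) × 0.45 × 0.05 = 0.0006834375
legitimate: 0.85 × 0.25 × (1−0.2) × (1−0.45) × 0.75 × 0.25 = 0.01753125
Highest score → legitimate.

legitimate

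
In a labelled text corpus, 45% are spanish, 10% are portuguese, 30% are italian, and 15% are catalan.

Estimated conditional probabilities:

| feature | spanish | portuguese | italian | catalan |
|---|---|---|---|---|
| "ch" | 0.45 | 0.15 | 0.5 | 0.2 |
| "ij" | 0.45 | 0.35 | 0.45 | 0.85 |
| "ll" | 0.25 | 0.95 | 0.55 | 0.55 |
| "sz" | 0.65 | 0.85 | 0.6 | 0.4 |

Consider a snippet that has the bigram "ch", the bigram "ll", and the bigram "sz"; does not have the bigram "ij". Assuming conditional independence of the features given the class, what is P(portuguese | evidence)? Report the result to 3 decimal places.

spanish: 0.45 × 0.45 × (1−0.45) × 0.25 × 0.65 = 0.0180984375
portuguese: 0.1 × 0.15 × (1−0.35) × 0.95 × 0.85 = 0.007873125
italian: 0.3 × 0.5 × (1−0.45) × 0.55 × 0.6 = 0.027225
catalan: 0.15 × 0.2 × (1−0.85) × 0.55 × 0.4 = 0.00099
P(portuguese | x) = 0.007873125 / 0.0541865625 ≈ 0.145

0.145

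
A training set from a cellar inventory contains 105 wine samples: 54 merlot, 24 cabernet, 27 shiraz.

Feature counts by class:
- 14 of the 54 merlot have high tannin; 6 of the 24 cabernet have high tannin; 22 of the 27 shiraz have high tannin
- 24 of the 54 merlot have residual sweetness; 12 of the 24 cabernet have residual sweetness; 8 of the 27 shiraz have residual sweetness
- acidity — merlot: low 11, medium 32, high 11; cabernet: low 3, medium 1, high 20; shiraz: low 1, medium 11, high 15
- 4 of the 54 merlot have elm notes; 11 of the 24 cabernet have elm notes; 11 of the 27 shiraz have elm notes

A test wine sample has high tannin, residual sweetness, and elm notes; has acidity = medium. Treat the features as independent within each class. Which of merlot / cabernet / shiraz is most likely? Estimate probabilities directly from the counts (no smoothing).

shiraz

merlot: (54/105) × (14/54) × (24/54) × (32/54) × (4/54) ≈ 0.00260123
cabernet: (24/105) × (6/24) × (12/24) × (1/24) × (11/24) ≈ 0.000545635
shiraz: (27/105) × (22/27) × (8/27) × (11/27) × (11/27) ≈ 0.0103043
Highest score → shiraz.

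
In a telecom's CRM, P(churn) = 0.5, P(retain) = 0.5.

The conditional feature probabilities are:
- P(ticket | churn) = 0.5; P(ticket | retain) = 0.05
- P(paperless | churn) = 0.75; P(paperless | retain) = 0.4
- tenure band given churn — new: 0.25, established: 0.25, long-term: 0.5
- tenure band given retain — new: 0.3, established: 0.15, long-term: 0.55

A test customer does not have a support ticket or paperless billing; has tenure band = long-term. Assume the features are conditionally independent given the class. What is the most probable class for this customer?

retain

churn: 0.5 × (1−0.5) × (1−0.75) × 0.5 = 0.03125
retain: 0.5 × (1−0.05) × (1−0.4) × 0.55 = 0.15675
Highest score → retain.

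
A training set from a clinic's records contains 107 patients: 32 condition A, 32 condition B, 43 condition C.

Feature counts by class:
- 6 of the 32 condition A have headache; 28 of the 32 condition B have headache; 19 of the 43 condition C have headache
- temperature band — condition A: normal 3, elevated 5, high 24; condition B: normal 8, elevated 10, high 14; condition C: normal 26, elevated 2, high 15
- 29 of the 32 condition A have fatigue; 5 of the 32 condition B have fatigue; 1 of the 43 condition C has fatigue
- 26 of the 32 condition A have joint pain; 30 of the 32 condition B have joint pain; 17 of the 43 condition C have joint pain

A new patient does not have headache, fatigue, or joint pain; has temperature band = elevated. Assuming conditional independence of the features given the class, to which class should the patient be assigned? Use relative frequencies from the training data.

condition A: (32/107) × (26/32) × (5/32) × (3/32) × (6/32) ≈ 0.000667394
condition B: (32/107) × (4/32) × (10/32) × (27/32) × (2/32) ≈ 0.000616056
condition C: (43/107) × (24/43) × (2/43) × (42/43) × (26/43) ≈ 0.00616133
Highest score → condition C.

condition C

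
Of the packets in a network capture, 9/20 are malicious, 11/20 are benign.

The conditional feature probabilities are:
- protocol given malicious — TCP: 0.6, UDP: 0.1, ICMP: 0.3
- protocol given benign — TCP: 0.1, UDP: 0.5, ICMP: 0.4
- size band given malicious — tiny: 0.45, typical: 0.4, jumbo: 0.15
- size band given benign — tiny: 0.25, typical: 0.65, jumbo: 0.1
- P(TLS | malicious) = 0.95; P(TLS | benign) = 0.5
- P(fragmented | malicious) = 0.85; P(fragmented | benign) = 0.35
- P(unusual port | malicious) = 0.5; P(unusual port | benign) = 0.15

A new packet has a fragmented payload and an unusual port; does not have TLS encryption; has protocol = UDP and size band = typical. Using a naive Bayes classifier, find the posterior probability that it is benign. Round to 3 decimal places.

malicious: 0.45 × 0.1 × 0.4 × (1−0.95) × 0.85 × 0.5 = 0.0003825
benign: 0.55 × 0.5 × 0.65 × (1−0.5) × 0.35 × 0.15 = 0.0046921875
P(benign | x) = 0.0046921875 / 0.0050746875 ≈ 0.925

0.925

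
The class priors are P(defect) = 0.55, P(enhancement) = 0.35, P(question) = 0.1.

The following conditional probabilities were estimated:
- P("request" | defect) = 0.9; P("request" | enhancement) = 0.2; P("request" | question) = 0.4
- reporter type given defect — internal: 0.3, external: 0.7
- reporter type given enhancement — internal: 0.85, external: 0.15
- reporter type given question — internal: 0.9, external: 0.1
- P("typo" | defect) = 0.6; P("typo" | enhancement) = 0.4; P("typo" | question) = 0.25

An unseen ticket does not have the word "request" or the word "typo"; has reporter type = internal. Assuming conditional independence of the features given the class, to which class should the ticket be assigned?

enhancement

defect: 0.55 × (1−0.9) × 0.3 × (1−0.6) = 0.0066
enhancement: 0.35 × (1−0.2) × 0.85 × (1−0.4) = 0.1428
question: 0.1 × (1−0.4) × 0.9 × (1−0.25) = 0.0405
Highest score → enhancement.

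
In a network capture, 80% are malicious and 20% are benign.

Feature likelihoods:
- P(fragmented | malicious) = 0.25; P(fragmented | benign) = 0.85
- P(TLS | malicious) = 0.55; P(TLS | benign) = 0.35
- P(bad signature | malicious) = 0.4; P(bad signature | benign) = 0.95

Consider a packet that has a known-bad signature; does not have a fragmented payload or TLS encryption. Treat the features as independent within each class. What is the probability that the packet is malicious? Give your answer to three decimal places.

0.854

malicious: 0.8 × (1−0.25) × (1−0.55) × 0.4 = 0.108
benign: 0.2 × (1−0.85) × (1−0.35) × 0.95 = 0.018525
P(malicious | x) = 0.108 / 0.126525 ≈ 0.854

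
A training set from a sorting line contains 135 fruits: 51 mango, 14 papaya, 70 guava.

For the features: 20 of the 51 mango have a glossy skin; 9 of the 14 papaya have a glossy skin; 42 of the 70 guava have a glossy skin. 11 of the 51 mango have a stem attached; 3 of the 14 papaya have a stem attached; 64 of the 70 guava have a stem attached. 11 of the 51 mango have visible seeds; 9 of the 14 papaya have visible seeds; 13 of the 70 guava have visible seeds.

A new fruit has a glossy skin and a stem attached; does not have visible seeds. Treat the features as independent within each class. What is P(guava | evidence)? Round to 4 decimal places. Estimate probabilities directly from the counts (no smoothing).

0.8848

mango: (51/135) × (20/51) × (11/51) × (40/51) ≈ 0.0250616
papaya: (14/135) × (9/14) × (3/14) × (5/14) ≈ 0.00510204
guava: (70/135) × (42/70) × (64/70) × (57/70) ≈ 0.231619
P(guava | x) = 0.231619 / 0.26178264 ≈ 0.8848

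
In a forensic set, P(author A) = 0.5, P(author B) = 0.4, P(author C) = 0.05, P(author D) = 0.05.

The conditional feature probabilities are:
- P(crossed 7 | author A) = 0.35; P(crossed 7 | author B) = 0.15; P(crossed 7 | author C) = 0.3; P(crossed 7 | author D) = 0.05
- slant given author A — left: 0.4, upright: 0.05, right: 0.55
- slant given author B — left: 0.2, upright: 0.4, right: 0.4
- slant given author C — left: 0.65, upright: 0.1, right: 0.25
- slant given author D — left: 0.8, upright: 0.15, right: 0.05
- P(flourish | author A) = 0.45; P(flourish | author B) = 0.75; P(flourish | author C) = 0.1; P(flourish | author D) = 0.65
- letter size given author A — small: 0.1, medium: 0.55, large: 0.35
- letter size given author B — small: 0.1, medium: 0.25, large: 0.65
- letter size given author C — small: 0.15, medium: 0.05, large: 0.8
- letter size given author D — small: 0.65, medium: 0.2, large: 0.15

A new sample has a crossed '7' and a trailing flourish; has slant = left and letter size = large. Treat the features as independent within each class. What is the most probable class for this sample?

author A

author A: 0.5 × 0.35 × 0.4 × 0.45 × 0.35 = 0.011025
author B: 0.4 × 0.15 × 0.2 × 0.75 × 0.65 = 0.00585
author C: 0.05 × 0.3 × 0.65 × 0.1 × 0.8 = 0.00078
author D: 0.05 × 0.05 × 0.8 × 0.65 × 0.15 = 0.000195
Highest score → author A.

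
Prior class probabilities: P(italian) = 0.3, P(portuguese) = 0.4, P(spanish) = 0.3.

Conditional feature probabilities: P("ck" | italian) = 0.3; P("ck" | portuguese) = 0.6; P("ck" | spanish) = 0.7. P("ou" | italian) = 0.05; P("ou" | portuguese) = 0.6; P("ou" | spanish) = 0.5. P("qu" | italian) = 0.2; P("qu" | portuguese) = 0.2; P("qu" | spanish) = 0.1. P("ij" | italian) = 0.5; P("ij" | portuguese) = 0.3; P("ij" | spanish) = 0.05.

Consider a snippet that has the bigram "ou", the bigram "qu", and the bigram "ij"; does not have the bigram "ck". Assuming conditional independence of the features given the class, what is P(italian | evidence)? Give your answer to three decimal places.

italian: 0.3 × (1−0.3) × 0.05 × 0.2 × 0.5 = 0.00105
portuguese: 0.4 × (1−0.6) × 0.6 × 0.2 × 0.3 = 0.00576
spanish: 0.3 × (1−0.7) × 0.5 × 0.1 × 0.05 = 0.000225
P(italian | x) = 0.00105 / 0.007035 ≈ 0.149

0.149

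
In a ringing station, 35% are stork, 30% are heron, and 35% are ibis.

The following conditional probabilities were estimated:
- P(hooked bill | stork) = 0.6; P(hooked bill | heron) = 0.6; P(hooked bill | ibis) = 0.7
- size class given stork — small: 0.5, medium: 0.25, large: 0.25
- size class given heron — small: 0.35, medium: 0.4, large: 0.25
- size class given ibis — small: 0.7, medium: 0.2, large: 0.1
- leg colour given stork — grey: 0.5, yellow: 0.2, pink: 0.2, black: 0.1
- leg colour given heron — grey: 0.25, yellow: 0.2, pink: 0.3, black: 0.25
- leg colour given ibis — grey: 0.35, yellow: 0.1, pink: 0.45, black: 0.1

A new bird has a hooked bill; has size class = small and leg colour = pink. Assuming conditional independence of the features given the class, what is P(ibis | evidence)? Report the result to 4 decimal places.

stork: 0.35 × 0.6 × 0.5 × 0.2 = 0.021
heron: 0.3 × 0.6 × 0.35 × 0.3 = 0.0189
ibis: 0.35 × 0.7 × 0.7 × 0.45 = 0.077175
P(ibis | x) = 0.077175 / 0.117075 ≈ 0.6592

0.6592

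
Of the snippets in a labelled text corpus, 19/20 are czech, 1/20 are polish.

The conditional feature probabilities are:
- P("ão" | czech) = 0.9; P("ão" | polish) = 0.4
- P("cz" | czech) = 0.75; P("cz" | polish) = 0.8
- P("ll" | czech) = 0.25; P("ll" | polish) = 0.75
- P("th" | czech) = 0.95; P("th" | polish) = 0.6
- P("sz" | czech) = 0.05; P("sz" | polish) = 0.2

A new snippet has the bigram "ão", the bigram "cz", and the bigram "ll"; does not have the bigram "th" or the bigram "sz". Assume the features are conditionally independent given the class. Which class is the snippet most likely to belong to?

czech

czech: 0.95 × 0.9 × 0.75 × 0.25 × (1−0.95) × (1−0.05) = 0.00761484375
polish: 0.05 × 0.4 × 0.8 × 0.75 × (1−0.6) × (1−0.2) = 0.00384
Highest score → czech.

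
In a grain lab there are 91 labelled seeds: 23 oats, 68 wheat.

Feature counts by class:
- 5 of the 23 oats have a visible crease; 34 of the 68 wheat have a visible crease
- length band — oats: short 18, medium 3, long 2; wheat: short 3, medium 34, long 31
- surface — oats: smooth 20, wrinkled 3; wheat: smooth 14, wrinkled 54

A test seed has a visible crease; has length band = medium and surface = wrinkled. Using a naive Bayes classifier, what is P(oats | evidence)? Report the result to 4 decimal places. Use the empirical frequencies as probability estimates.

0.0063

oats: (23/91) × (5/23) × (3/23) × (3/23) ≈ 0.000934793
wheat: (68/91) × (34/68) × (34/68) × (54/68) ≈ 0.148352
P(oats | x) = 0.000934793 / 0.149286793 ≈ 0.0063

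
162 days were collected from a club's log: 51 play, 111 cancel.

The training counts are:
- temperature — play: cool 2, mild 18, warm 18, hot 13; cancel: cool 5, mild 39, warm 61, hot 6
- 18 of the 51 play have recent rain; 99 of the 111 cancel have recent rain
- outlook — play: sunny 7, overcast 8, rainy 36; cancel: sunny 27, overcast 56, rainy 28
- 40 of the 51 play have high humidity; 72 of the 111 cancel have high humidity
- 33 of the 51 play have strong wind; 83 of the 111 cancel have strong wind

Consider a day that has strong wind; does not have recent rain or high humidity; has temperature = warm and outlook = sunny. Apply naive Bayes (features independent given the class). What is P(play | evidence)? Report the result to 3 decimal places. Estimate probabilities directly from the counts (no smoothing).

play: (51/162) × (18/51) × (33/51) × (7/51) × (11/51) × (33/51) ≈ 0.00137719
cancel: (111/162) × (61/111) × (12/111) × (27/111) × (39/111) × (83/111) ≈ 0.00260142
P(play | x) = 0.00137719 / 0.00397861 ≈ 0.346

0.346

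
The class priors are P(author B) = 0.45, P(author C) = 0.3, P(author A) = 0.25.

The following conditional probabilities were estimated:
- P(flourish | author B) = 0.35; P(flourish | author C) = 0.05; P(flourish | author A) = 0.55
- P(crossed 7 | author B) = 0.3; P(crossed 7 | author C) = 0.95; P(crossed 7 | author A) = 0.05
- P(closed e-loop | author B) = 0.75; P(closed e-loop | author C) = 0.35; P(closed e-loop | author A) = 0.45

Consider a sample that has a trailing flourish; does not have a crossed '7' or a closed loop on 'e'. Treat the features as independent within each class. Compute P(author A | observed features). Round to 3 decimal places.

author B: 0.45 × 0.35 × (1−0.3) × (1−0.75) = 0.0275625
author C: 0.3 × 0.05 × (1−0.95) × (1−0.35) = 0.0004875
author A: 0.25 × 0.55 × (1−0.05) × (1−0.45) = 0.07184375
P(author A | x) = 0.07184375 / 0.09989375 ≈ 0.719

0.719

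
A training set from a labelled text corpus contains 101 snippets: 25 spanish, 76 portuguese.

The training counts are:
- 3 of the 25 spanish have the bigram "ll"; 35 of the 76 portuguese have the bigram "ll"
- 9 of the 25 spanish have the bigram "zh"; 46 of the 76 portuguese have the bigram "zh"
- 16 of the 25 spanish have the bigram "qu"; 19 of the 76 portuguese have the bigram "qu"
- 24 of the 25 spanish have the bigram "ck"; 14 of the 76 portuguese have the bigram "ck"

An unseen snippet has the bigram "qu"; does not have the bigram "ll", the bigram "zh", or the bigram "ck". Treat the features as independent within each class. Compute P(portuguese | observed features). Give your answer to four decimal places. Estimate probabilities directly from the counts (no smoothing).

spanish: (25/101) × (22/25) × (16/25) × (16/25) × (1/25) ≈ 0.00356879
portuguese: (76/101) × (41/76) × (30/76) × (19/76) × (62/76) ≈ 0.0326805
P(portuguese | x) = 0.0326805 / 0.03624929 ≈ 0.9015

0.9015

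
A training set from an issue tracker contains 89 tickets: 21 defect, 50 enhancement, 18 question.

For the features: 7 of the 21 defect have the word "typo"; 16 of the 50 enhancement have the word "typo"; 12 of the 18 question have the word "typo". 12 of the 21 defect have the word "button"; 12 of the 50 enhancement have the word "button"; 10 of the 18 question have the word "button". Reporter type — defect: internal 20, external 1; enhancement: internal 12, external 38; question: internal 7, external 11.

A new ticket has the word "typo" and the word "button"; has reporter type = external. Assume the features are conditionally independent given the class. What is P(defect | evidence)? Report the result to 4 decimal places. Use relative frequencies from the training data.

0.0265

defect: (21/89) × (7/21) × (12/21) × (1/21) ≈ 0.00214018
enhancement: (50/89) × (16/50) × (12/50) × (38/50) ≈ 0.032791
question: (18/89) × (12/18) × (10/18) × (11/18) ≈ 0.0457761
P(defect | x) = 0.00214018 / 0.08070728 ≈ 0.0265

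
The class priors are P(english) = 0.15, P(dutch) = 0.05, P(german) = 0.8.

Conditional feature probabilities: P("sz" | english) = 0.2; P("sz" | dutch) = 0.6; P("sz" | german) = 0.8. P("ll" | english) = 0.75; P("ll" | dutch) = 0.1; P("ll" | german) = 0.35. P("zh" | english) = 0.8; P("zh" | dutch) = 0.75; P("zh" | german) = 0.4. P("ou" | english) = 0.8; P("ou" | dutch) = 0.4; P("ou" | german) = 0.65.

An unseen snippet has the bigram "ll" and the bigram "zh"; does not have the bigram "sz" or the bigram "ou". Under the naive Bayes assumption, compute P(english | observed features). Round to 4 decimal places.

english: 0.15 × (1−0.2) × 0.75 × 0.8 × (1−0.8) = 0.0144
dutch: 0.05 × (1−0.6) × 0.1 × 0.75 × (1−0.4) = 0.0009
german: 0.8 × (1−0.8) × 0.35 × 0.4 × (1−0.65) = 0.00784
P(english | x) = 0.0144 / 0.02314 ≈ 0.6223

0.6223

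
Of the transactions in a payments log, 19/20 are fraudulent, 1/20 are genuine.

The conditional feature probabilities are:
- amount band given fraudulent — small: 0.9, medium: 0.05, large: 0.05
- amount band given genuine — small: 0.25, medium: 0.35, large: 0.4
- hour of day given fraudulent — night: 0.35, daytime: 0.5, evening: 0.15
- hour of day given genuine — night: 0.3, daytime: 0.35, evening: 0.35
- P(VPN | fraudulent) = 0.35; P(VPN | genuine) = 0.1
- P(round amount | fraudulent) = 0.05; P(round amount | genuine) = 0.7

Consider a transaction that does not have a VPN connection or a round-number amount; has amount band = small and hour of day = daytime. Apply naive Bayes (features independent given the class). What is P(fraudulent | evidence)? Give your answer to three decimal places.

0.996

fraudulent: 0.95 × 0.9 × 0.5 × (1−0.35) × (1−0.05) = 0.26398125
genuine: 0.05 × 0.25 × 0.35 × (1−0.1) × (1−0.7) = 0.00118125
P(fraudulent | x) = 0.26398125 / 0.2651625 ≈ 0.996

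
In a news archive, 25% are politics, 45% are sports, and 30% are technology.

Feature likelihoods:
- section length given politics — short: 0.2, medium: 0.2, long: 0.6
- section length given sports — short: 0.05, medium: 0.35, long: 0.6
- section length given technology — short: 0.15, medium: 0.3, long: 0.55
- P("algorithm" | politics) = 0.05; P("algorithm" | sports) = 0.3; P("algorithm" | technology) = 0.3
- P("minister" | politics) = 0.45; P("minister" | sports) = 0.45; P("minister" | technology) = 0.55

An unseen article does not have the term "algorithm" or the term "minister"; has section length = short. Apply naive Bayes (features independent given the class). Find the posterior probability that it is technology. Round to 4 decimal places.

0.2895

politics: 0.25 × 0.2 × (1−0.05) × (1−0.45) = 0.026125
sports: 0.45 × 0.05 × (1−0.3) × (1−0.45) = 0.0086625
technology: 0.3 × 0.15 × (1−0.3) × (1−0.55) = 0.014175
P(technology | x) = 0.014175 / 0.0489625 ≈ 0.2895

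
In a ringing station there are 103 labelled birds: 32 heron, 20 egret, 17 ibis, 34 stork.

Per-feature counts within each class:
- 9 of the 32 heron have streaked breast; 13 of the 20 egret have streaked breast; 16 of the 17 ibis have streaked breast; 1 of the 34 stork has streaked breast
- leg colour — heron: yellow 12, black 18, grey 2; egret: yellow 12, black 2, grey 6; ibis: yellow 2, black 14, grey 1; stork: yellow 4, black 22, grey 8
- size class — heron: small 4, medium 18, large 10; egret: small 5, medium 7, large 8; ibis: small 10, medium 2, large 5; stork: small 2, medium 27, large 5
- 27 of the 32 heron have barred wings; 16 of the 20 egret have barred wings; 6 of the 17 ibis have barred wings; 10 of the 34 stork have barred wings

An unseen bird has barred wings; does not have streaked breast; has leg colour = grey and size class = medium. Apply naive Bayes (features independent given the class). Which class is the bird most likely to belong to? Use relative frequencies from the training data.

stork

heron: (32/103) × (23/32) × (2/32) × (18/32) × (27/32) ≈ 0.0066238
egret: (20/103) × (7/20) × (6/20) × (7/20) × (16/20) ≈ 0.00570874
ibis: (17/103) × (1/17) × (1/17) × (2/17) × (6/17) ≈ 0.0000237136
stork: (34/103) × (33/34) × (8/34) × (27/34) × (10/34) ≈ 0.0176073
Highest score → stork.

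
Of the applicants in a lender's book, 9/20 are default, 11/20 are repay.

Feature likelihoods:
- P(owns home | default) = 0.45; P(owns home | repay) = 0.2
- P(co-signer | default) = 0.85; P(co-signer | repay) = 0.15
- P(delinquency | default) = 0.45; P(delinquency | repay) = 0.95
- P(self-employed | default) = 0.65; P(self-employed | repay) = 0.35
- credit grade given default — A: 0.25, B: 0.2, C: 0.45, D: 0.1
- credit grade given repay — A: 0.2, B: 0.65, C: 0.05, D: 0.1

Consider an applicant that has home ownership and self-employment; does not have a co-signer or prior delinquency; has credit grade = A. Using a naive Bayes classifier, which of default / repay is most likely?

default: 0.45 × 0.45 × (1−0.85) × (1−0.45) × 0.65 × 0.25 = 0.002714765625
repay: 0.55 × 0.2 × (1−0.15) × (1−0.95) × 0.35 × 0.2 = 0.00032725
Highest score → default.

default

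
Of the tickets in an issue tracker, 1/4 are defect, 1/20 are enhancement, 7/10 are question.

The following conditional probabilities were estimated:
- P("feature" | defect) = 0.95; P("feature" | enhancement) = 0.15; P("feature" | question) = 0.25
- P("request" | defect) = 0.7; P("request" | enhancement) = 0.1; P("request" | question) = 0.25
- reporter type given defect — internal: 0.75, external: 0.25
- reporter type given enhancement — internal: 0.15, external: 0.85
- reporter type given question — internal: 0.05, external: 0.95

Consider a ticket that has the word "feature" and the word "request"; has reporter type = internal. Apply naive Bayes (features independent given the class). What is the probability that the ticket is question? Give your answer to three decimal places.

0.017

defect: 0.25 × 0.95 × 0.7 × 0.75 = 0.1246875
enhancement: 0.05 × 0.15 × 0.1 × 0.15 = 0.0001125
question: 0.7 × 0.25 × 0.25 × 0.05 = 0.0021875
P(question | x) = 0.0021875 / 0.1269875 ≈ 0.017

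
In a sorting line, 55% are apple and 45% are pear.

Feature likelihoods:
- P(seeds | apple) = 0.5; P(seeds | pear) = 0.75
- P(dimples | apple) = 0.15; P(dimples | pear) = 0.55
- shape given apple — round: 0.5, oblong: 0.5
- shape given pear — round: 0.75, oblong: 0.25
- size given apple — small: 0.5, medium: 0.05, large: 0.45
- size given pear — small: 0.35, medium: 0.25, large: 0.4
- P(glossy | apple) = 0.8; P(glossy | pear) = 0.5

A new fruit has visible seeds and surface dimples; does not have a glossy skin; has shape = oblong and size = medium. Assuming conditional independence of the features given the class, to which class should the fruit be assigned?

apple: 0.55 × 0.5 × 0.15 × 0.5 × 0.05 × (1−0.8) = 0.00020625
pear: 0.45 × 0.75 × 0.55 × 0.25 × 0.25 × (1−0.5) = 0.00580078125
Highest score → pear.

pear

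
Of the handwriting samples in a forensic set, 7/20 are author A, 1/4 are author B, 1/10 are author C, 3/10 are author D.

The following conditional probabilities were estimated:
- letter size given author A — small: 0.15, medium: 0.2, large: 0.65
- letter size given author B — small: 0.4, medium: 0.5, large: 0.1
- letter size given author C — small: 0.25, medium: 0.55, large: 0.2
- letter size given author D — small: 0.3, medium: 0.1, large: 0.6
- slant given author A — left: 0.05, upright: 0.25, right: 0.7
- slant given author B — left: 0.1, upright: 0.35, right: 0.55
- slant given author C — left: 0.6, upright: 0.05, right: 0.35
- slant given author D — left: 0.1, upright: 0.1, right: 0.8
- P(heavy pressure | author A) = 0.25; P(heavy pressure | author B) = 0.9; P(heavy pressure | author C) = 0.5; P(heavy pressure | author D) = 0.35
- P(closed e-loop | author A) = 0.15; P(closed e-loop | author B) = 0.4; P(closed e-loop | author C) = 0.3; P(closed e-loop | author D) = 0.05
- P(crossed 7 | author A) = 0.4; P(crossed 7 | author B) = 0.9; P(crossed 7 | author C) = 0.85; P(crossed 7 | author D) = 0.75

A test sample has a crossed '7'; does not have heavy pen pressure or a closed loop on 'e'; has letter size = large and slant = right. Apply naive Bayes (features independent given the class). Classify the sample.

author A: 0.35 × 0.65 × 0.7 × (1−0.25) × (1−0.15) × 0.4 = 0.04060875
author B: 0.25 × 0.1 × 0.55 × (1−0.9) × (1−0.4) × 0.9 = 0.0007425
author C: 0.1 × 0.2 × 0.35 × (1−0.5) × (1−0.3) × 0.85 = 0.0020825
author D: 0.3 × 0.6 × 0.8 × (1−0.35) × (1−0.05) × 0.75 = 0.06669
Highest score → author D.

author D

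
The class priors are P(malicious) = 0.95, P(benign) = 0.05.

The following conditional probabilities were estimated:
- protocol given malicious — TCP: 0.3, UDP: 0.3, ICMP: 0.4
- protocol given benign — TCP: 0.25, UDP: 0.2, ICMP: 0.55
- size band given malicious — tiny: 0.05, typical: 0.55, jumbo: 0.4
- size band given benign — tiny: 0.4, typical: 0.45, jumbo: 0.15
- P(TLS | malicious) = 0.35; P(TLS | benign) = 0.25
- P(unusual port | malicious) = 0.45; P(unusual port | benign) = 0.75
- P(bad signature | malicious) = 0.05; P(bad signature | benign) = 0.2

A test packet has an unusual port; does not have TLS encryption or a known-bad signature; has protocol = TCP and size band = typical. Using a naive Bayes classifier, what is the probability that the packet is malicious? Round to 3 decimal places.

0.945

malicious: 0.95 × 0.3 × 0.55 × (1−0.35) × 0.45 × (1−0.05) = 0.04355690625
benign: 0.05 × 0.25 × 0.45 × (1−0.25) × 0.75 × (1−0.2) = 0.00253125
P(malicious | x) = 0.04355690625 / 0.04608815625 ≈ 0.945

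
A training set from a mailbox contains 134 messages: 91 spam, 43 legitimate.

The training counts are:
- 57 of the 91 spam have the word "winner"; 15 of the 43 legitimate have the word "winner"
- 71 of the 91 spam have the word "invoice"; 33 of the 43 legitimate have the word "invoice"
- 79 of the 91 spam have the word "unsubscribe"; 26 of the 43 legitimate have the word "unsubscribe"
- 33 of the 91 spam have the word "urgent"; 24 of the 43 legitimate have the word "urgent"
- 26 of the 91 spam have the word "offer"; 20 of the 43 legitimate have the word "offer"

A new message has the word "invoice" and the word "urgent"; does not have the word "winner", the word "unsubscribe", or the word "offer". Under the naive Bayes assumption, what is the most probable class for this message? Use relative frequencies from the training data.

legitimate

spam: (91/134) × (34/91) × (71/91) × (12/91) × (33/91) × (65/91) ≈ 0.006762
legitimate: (43/134) × (28/43) × (33/43) × (17/43) × (24/43) × (23/43) ≈ 0.018927
Highest score → legitimate.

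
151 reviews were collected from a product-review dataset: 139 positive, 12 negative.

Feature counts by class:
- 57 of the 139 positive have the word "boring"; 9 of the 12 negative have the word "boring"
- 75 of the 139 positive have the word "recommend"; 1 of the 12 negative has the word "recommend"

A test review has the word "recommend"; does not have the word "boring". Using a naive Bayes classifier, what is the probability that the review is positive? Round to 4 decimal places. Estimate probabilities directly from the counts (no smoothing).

0.9944

positive: (139/151) × (82/139) × (75/139) ≈ 0.293011
negative: (12/151) × (3/12) × (1/12) ≈ 0.00165563
P(positive | x) = 0.293011 / 0.29466663 ≈ 0.9944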